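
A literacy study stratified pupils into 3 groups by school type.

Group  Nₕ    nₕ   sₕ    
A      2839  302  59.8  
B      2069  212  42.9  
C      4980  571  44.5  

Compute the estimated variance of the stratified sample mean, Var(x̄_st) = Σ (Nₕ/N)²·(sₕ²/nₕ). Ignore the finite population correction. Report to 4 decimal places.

2.2359

N = 9888. Term for each stratum: Wₕ²sₕ²/nₕ.
Var(x̄_st) = 0.9761337 + 0.3800868 + 0.8796820 = 2.2359024 → 2.2359.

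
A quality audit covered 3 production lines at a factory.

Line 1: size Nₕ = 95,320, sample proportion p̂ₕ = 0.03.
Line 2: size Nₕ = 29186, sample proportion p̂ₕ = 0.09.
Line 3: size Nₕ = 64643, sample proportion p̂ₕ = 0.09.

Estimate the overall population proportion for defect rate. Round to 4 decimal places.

0.0598

Wₕ = Nₕ/N with N = 189149: 0.5039, 0.1543, 0.3418.
p̂_st = 0.5039·0.03 + 0.1543·0.09 + 0.3418·0.09 ≈ 0.059764... → 0.0598.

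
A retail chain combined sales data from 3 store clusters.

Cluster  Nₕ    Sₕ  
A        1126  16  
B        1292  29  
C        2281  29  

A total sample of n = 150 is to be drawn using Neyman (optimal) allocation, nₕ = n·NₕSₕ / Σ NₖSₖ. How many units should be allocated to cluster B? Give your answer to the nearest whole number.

46

A: NₕSₕ = 1126·16 = 18016
B: NₕSₕ = 1292·29 = 37468
C: NₕSₕ = 2281·29 = 66149
Σ NₕSₕ = 121633.
n_B = 150·37468/121633 = 46.206... → 46.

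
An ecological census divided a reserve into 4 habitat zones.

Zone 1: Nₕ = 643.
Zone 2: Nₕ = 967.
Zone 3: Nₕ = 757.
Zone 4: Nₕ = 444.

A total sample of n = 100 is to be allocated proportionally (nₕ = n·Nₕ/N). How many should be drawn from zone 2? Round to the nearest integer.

34

N = 643 + 967 + 757 + 444 = 2811.
n_2 = 100·967/2811 = 34.401... → 34.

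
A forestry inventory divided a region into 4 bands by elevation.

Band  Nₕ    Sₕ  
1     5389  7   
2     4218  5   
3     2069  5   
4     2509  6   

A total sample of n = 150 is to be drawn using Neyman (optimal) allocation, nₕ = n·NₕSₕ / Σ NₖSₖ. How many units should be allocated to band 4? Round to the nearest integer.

27

1: NₕSₕ = 5389·7 = 37723
2: NₕSₕ = 4218·5 = 21090
3: NₕSₕ = 2069·5 = 10345
4: NₕSₕ = 2509·6 = 15054
Σ NₕSₕ = 84212.
n_4 = 150·15054/84212 = 26.814... → 27.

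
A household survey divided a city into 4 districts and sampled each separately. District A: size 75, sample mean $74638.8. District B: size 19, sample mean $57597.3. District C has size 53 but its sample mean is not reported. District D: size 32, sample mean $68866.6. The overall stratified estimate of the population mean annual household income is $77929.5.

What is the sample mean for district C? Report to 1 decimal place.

N = 75 + 19 + 53 + 32 = 179.
Overall total = μ·N = 77929.5·179 = 13949380.5.
Subtract the known strata: 75·74638.8 + 19·57597.3 + 32·68866.6 = 8895989.9.
Remaining total for district C: 13949380.5 − 8895989.9 = 5053390.6.
Divide by its size: 5053390.6 / 53 = 95346.992... → 95347.0.

95347.0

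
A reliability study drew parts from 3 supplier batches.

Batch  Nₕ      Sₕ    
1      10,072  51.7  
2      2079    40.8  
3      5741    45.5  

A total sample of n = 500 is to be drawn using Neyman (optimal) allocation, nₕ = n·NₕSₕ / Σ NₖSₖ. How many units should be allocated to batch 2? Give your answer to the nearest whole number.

Σ NₕSₕ = 10072·51.7 + 2079·40.8 + 5741·45.5 = 866761.1.
Share for 2: 84823.2/866761.1 = 0.09786.
n_2 = 500 × 0.09786 = 48.931... → 49.

49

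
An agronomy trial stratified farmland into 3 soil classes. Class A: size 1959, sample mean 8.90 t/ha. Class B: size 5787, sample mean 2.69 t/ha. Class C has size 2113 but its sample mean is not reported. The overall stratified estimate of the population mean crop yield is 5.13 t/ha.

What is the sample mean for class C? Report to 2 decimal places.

N = 1959 + 5787 + 2113 = 9859.
Overall total = μ·N = 5.13·9859 = 50576.67.
Subtract the known strata: 1959·8.90 + 5787·2.69 = 33002.13.
Remaining total for class C: 50576.67 − 33002.13 = 17574.54.
Divide by its size: 17574.54 / 2113 = 8.3173... → 8.32.

8.32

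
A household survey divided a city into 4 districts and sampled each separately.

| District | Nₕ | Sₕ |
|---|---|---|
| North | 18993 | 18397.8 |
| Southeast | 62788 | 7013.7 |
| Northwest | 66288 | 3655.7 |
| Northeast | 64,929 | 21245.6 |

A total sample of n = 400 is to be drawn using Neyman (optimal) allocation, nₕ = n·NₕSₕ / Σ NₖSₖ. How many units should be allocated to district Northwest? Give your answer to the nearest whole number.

Σ NₕSₕ = 18993·18397.8 + 62788·7013.7 + 66288·3655.7 + 64929·21245.6 = 2411590215.
Share for Northwest: 242329041.6/2411590215 = 0.10049.
n_Northwest = 400 × 0.10049 = 40.194... → 40.

40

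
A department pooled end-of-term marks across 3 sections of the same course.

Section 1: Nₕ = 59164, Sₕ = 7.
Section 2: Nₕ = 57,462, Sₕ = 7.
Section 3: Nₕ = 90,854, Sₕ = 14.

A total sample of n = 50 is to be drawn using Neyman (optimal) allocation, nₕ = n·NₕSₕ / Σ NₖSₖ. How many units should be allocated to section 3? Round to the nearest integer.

30

1: NₕSₕ = 59164·7 = 414148
2: NₕSₕ = 57462·7 = 402234
3: NₕSₕ = 90854·14 = 1271956
Σ NₕSₕ = 2088338.
n_3 = 50·1271956/2088338 = 30.454... → 30.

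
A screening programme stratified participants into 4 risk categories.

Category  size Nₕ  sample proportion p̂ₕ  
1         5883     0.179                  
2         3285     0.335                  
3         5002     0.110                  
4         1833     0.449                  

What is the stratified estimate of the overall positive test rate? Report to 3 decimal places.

N = 5883 + 3285 + 5002 + 1833 = 16003.
Overall proportion = Σ (Nₕ/N)·p̂ₕ.
Σ Nₕp̂ₕ = 1053.057 + 1100.475 + 550.22 + 823.017 = 3526.769.
3526.769 / 16003 = 0.22038... → 0.220.

0.220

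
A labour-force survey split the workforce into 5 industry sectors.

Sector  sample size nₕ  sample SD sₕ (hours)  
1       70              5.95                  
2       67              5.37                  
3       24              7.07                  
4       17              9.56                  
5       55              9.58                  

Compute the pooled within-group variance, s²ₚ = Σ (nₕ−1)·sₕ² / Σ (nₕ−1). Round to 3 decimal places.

52.254

1: (70−1)·5.95² = 69·35.4025 = 2442.7725
2: (67−1)·5.37² = 66·28.8369 = 1903.2354
3: (24−1)·7.07² = 23·49.9849 = 1149.6527
4: (17−1)·9.56² = 16·91.3936 = 1462.2976
5: (55−1)·9.58² = 54·91.7764 = 4955.9256
Numerator = 11913.8838; denominator = Σ(nₕ−1) = 228.
s²ₚ = 11913.8838/228 = 52.25388... → 52.254.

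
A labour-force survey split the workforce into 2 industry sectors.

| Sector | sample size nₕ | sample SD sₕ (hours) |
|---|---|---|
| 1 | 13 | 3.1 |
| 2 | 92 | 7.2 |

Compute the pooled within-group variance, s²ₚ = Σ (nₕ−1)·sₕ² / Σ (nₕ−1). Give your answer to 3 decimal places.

Degrees of freedom: 12 + 91 = 103.
Σ(nₕ−1)sₕ² = 12·9.61 + 91·51.84 = 4832.76.
s²ₚ = 4832.76 / 103 = 46.92 → 46.920.

46.920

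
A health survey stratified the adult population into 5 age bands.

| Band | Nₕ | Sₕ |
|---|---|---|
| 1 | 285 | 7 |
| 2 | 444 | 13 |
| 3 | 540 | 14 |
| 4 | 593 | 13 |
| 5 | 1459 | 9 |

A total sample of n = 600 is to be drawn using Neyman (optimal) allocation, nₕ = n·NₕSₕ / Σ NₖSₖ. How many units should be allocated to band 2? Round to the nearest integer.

1: NₕSₕ = 285·7 = 1995
2: NₕSₕ = 444·13 = 5772
3: NₕSₕ = 540·14 = 7560
4: NₕSₕ = 593·13 = 7709
5: NₕSₕ = 1459·9 = 13131
Σ NₕSₕ = 36167.
n_2 = 600·5772/36167 = 95.756... → 96.

96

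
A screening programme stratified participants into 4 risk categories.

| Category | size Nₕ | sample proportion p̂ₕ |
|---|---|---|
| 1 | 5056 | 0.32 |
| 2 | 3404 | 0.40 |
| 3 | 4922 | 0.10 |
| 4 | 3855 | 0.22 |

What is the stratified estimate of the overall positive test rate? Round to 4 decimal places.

N = 5056 + 3404 + 4922 + 3855 = 17237.
Overall proportion = Σ (Nₕ/N)·p̂ₕ.
Σ Nₕp̂ₕ = 1617.92 + 1361.6 + 492.2 + 848.1 = 4319.82.
4319.82 / 17237 = 0.250613... → 0.2506.

0.2506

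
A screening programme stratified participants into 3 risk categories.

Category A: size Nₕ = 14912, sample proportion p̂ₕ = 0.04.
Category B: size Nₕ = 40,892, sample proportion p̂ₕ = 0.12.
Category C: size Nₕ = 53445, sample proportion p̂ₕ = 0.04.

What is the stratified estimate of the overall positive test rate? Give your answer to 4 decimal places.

0.0699

N = 14912 + 40892 + 53445 = 109249.
Overall proportion = Σ (Nₕ/N)·p̂ₕ.
Σ Nₕp̂ₕ = 596.48 + 4907.04 + 2137.8 = 7641.32.
7641.32 / 109249 = 0.069944... → 0.0699.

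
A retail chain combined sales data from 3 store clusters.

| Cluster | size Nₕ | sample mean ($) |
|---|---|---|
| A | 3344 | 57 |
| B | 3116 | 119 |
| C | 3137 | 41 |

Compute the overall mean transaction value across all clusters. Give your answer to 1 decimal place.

N = 9597; weights Wₕ = Nₕ/N = (0.3484, 0.3247, 0.3269).
x̄_st = Σ Wₕ·x̄ₕ = 0.3484·57 + 0.3247·119 + 0.3269·41 ≈ 71.900...
→ 71.9.

71.9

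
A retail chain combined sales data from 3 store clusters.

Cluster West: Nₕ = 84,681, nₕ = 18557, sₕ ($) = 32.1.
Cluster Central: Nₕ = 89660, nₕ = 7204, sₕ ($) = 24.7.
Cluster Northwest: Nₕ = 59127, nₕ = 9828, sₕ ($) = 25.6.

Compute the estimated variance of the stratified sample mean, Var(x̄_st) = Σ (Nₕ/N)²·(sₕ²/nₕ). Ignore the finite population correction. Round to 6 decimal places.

0.024072

N = 233468; Wₕ = Nₕ/N.
cluster West: (84681/233468)²·32.1²/18557 = 0.007304988
cluster Central: (89660/233468)²·24.7²/7204 = 0.012490015
cluster Northwest: (59127/233468)²·25.6²/9828 = 0.004276926
Sum = 0.024071929 → 0.024072.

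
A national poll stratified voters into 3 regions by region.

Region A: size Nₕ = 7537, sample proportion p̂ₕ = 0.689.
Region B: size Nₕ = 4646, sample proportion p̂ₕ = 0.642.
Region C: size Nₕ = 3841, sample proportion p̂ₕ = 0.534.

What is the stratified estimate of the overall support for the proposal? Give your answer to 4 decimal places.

Wₕ = Nₕ/N with N = 16024: 0.4704, 0.2899, 0.2397.
p̂_st = 0.4704·0.689 + 0.2899·0.642 + 0.2397·0.534 ≈ 0.638219... → 0.6382.

0.6382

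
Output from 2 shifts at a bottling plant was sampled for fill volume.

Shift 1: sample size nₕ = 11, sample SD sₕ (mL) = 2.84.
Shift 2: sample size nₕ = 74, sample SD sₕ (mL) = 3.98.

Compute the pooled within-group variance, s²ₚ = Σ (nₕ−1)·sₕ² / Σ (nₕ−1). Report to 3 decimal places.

14.904

1: (11−1)·2.84² = 10·8.0656 = 80.656
2: (74−1)·3.98² = 73·15.8404 = 1156.3492
Numerator = 1237.0052; denominator = Σ(nₕ−1) = 83.
s²ₚ = 1237.0052/83 = 14.90368... → 14.904.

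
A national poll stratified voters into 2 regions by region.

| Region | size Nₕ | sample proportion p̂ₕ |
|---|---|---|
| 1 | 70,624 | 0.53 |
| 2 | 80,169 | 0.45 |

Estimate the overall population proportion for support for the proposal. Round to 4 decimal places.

Wₕ = Nₕ/N with N = 150793: 0.4684, 0.5316.
p̂_st = 0.4684·0.53 + 0.5316·0.45 ≈ 0.487468... → 0.4875.

0.4875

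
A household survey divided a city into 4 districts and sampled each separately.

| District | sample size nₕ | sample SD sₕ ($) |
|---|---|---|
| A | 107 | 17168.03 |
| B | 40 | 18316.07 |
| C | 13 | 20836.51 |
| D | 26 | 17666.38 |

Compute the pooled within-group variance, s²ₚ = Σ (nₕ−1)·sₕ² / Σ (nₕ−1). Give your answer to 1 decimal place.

315047679.5

A: (107−1)·17168.03² = 106·294741254.0809 = 31242572932.5754
B: (40−1)·18316.07² = 39·335478420.2449 = 13083658389.5511
C: (13−1)·20836.51² = 12·434160148.9801 = 5209921787.7612
D: (26−1)·17666.38² = 25·312100982.3044 = 7802524557.61
Numerator = 57338677667.4977; denominator = Σ(nₕ−1) = 182.
s²ₚ = 57338677667.4977/182 = 315047679.492... → 315047679.5.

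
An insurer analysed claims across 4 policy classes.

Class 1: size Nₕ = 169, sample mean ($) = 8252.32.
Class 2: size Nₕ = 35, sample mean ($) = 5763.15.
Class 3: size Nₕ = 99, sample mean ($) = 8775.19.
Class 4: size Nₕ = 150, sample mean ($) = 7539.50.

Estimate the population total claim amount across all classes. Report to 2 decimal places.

3596021.14

1: 169·8252.32 = 1394642.08
2: 35·5763.15 = 201710.25
3: 99·8775.19 = 868743.81
4: 150·7539.50 = 1130925
τ̂ = Σ Nₕx̄ₕ = 3596021.14.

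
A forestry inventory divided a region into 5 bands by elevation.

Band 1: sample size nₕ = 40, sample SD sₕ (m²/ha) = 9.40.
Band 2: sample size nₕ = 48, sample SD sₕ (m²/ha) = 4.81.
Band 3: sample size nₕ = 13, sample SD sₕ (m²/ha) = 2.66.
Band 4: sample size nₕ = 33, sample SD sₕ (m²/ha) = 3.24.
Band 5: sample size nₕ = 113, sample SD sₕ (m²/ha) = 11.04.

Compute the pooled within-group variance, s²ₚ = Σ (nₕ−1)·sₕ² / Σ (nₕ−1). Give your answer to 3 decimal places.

76.880

Degrees of freedom: 39 + 47 + 12 + 32 + 112 = 242.
Σ(nₕ−1)sₕ² = 39·88.36 + 47·23.1361 + 12·7.0756 + 32·10.4976 + 112·121.8816 = 18605.0063.
s²ₚ = 18605.0063 / 242 = 76.88019... → 76.880.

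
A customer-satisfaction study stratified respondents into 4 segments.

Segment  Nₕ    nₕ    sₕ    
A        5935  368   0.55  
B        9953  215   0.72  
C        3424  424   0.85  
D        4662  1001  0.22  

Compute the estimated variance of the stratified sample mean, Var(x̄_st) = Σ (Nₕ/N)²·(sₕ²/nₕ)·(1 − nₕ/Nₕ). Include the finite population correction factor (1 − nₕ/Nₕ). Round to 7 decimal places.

N = 23974. Term for each stratum: Wₕ²sₕ²/nₕ·(1−nₕ/Nₕ).
Var(x̄_st) = 0.0000472540 + 0.0004066018 + 0.0000304541 + 0.0000014358 = 0.0004857457 → 0.0004857.

0.0004857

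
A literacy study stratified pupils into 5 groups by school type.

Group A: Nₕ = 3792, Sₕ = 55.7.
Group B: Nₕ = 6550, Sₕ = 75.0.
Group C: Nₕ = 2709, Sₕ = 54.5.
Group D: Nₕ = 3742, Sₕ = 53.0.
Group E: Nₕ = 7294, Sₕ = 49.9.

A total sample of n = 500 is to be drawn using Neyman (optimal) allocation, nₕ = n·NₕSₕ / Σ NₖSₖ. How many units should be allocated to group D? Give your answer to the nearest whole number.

70

A: NₕSₕ = 3792·55.7 = 211214.4
B: NₕSₕ = 6550·75.0 = 491250
C: NₕSₕ = 2709·54.5 = 147640.5
D: NₕSₕ = 3742·53.0 = 198326
E: NₕSₕ = 7294·49.9 = 363970.6
Σ NₕSₕ = 1412401.5.
n_D = 500·198326/1412401.5 = 70.209... → 70.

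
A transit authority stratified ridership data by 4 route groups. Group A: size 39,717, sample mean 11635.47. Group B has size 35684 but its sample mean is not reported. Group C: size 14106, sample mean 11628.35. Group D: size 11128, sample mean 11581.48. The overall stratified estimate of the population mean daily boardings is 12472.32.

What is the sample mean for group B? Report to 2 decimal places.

N = 39717 + 35684 + 14106 + 11128 = 100635.
Overall total = μ·N = 12472.32·100635 = 1255151923.2.
Subtract the known strata: 39717·11635.47 + 14106·11628.35 + 11128·11581.48 = 755034176.53.
Remaining total for group B: 1255151923.2 − 755034176.53 = 500117746.67.
Divide by its size: 500117746.67 / 35684 = 14015.1818... → 14015.18.

14015.18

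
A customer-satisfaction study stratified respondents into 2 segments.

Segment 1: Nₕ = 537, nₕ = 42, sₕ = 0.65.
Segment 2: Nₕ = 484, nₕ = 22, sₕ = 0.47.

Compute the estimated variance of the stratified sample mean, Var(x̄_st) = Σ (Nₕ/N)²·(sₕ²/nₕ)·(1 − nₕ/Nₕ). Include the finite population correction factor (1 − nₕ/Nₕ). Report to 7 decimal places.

0.0047189

N = 1021; Wₕ = Nₕ/N.
segment 1: (537/1021)²·0.65²/42·(1 − 42/537) = 0.0025651066
segment 2: (484/1021)²·0.47²/22·(1 − 22/484) = 0.0021538174
Sum = 0.0047189241 → 0.0047189.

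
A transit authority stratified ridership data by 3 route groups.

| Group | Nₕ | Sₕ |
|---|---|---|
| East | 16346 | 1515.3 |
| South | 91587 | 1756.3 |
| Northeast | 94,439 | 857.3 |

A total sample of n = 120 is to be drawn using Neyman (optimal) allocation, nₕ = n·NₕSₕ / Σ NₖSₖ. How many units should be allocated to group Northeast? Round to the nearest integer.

East: NₕSₕ = 16346·1515.3 = 24769093.8
South: NₕSₕ = 91587·1756.3 = 160854248.1
Northeast: NₕSₕ = 94439·857.3 = 80962554.7
Σ NₕSₕ = 266585896.6.
n_Northeast = 120·80962554.7/266585896.6 = 36.444... → 36.

36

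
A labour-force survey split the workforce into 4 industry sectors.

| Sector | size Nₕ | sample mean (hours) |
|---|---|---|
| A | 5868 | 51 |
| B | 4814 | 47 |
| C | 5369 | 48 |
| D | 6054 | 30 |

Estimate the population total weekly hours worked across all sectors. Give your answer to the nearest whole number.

Population total = Σ Nₕ·x̄ₕ (each stratum's size times its mean).
5868·51 + 4814·47 + 5369·48 + 6054·30 = 299268 + 226258 + 257712 + 181620 = 964858.

964858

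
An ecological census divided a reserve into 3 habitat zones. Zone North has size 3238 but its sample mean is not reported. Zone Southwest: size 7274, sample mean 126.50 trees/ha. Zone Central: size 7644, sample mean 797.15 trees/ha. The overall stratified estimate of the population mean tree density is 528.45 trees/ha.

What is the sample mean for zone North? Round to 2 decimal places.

N = 3238 + 7274 + 7644 = 18156.
Overall total = μ·N = 528.45·18156 = 9594538.2.
Subtract the known strata: 7274·126.50 + 7644·797.15 = 7013575.6.
Remaining total for zone North: 9594538.2 − 7013575.6 = 2580962.6.
Divide by its size: 2580962.6 / 3238 = 797.0854... → 797.09.

797.09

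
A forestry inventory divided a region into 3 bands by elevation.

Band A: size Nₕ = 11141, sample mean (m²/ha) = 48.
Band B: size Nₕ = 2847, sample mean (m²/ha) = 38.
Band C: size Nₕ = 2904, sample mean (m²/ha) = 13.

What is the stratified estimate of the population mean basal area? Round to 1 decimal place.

N = 16892; weights Wₕ = Nₕ/N = (0.6595, 0.1685, 0.1719).
x̄_st = Σ Wₕ·x̄ₕ = 0.6595·48 + 0.1685·38 + 0.1719·13 ≈ 40.298...
→ 40.3.

40.3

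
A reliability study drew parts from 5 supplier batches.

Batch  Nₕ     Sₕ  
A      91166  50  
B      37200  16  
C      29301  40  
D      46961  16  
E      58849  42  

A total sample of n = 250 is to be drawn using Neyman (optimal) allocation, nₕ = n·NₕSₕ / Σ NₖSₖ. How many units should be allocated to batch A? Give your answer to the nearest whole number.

Σ NₕSₕ = 91166·50 + 37200·16 + 29301·40 + 46961·16 + 58849·42 = 9548574.
Share for A: 4558300/9548574 = 0.47738.
n_A = 250 × 0.47738 = 119.345... → 119.

119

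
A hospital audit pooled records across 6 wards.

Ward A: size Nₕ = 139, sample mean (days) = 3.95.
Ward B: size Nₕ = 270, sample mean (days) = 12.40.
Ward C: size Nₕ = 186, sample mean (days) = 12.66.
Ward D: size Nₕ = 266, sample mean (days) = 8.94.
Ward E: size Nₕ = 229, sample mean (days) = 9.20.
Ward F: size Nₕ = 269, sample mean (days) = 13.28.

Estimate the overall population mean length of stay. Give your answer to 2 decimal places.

N = 1359; weights Wₕ = Nₕ/N = (0.1023, 0.1987, 0.1369, 0.1957, 0.1685, 0.1979).
x̄_st = Σ Wₕ·x̄ₕ = 0.1023·3.95 + 0.1987·12.40 + 0.1369·12.66 + 0.1957·8.94 + 0.1685·9.20 + 0.1979·13.28 ≈ 10.5290...
→ 10.53.

10.53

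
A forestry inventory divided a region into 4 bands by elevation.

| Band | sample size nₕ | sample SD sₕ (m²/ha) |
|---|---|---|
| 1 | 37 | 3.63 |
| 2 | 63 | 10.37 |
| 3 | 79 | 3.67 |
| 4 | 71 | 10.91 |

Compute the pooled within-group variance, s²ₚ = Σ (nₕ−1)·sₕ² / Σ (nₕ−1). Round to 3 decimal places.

67.172

1: (37−1)·3.63² = 36·13.1769 = 474.3684
2: (63−1)·10.37² = 62·107.5369 = 6667.2878
3: (79−1)·3.67² = 78·13.4689 = 1050.5742
4: (71−1)·10.91² = 70·119.0281 = 8331.967
Numerator = 16524.1974; denominator = Σ(nₕ−1) = 246.
s²ₚ = 16524.1974/246 = 67.17153... → 67.172.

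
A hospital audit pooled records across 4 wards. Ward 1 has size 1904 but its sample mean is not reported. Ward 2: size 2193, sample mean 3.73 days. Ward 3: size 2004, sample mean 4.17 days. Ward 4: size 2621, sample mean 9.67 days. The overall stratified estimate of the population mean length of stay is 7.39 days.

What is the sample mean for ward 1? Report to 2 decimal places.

11.86

Σ Nₕx̄ₕ = N·μ, so 1904·x̄_1 = 8722·7.39 − (2193·3.73 + 2004·4.17 + 2621·9.67).
= 64455.58 − 41881.64 = 22573.94.
x̄_1 = 22573.94 / 1904 = 11.8561... → 11.86.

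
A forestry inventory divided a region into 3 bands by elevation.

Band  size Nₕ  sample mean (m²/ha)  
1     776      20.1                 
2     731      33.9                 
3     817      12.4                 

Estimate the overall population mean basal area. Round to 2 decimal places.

21.73

N = 776 + 731 + 817 = 2324.
Overall mean = Σ (Nₕ/N)·x̄ₕ — weight by population share, not a simple average.
Σ Nₕx̄ₕ = 776·20.1 + 731·33.9 + 817·12.4 = 15597.6 + 24780.9 + 10130.8 = 50509.3.
Divide by N: 50509.3 / 2324 = 21.7338... → 21.73.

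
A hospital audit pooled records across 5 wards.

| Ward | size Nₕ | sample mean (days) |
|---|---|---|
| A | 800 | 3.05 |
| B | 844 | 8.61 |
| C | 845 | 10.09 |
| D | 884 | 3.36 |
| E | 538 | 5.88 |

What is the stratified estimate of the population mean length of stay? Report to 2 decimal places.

6.23

N = 800 + 844 + 845 + 884 + 538 = 3911.
The stratified mean weights each stratum mean by its population share Nₕ/N.
Σ Nₕx̄ₕ = 800·3.05 + 844·8.61 + 845·10.09 + 884·3.36 + 538·5.88 = 2440 + 7266.84 + 8526.05 + 2970.24 + 3163.44 = 24366.57.
Divide by N: 24366.57 / 3911 = 6.2303... → 6.23.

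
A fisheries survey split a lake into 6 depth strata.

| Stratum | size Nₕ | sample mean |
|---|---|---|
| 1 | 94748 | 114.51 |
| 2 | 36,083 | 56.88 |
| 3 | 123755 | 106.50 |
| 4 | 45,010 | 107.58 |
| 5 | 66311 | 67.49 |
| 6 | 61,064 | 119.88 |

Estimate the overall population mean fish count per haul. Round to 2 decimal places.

100.05

x̄_st = (Σ Nₕx̄ₕ) / (Σ Nₕ) = (94748·114.51 + 36083·56.88 + 123755·106.50 + 45010·107.58 + 66311·67.49 + 61064·119.88) / 426971
= 42719759.53 / 426971 = 100.0531... → 100.05.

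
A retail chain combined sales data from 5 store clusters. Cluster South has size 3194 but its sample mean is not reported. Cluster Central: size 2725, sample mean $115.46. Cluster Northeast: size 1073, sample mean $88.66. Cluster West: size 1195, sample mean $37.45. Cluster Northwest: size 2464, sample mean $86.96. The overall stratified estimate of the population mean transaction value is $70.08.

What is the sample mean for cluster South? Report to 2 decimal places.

Σ Nₕx̄ₕ = N·μ, so 3194·x̄_South = 10651·70.08 − (2725·115.46 + 1073·88.66 + 1195·37.45 + 2464·86.96).
= 746422.08 − 668782.87 = 77639.21.
x̄_South = 77639.21 / 3194 = 24.3078... → 24.31.

24.31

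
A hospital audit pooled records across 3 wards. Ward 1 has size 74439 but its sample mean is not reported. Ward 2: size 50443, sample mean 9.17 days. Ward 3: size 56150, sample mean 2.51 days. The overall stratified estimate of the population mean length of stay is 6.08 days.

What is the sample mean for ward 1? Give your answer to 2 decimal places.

6.68

Σ Nₕx̄ₕ = N·μ, so 74439·x̄_1 = 181032·6.08 − (50443·9.17 + 56150·2.51).
= 1100674.56 − 603498.81 = 497175.75.
x̄_1 = 497175.75 / 74439 = 6.6790... → 6.68.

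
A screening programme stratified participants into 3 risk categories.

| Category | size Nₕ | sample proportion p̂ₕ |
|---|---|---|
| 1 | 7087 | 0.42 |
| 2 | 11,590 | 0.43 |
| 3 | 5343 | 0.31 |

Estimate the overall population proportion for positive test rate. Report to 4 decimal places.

Wₕ = Nₕ/N with N = 24020: 0.2950, 0.4825, 0.2224.
p̂_st = 0.2950·0.42 + 0.4825·0.43 + 0.2224·0.31 ≈ 0.400357... → 0.4004.

0.4004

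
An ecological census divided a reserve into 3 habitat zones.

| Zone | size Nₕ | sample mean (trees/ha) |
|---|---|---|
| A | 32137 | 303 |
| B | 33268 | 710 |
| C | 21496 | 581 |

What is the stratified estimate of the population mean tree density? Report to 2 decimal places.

527.58

N = 32137 + 33268 + 21496 = 86901.
Weight each subgroup mean by Nₕ/N and sum.
Σ Nₕx̄ₕ = 32137·303 + 33268·710 + 21496·581 = 9737511 + 23620280 + 12489176 = 45846967.
Divide by N: 45846967 / 86901 = 527.5770... → 527.58.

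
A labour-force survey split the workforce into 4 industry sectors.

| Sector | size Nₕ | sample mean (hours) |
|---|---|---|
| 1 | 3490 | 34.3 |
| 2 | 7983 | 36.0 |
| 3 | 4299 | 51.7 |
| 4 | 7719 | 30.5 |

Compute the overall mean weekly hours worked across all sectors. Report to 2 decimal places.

x̄_st = (Σ Nₕx̄ₕ) / (Σ Nₕ) = (3490·34.3 + 7983·36.0 + 4299·51.7 + 7719·30.5) / 23491
= 864782.8 / 23491 = 36.8134... → 36.81.

36.81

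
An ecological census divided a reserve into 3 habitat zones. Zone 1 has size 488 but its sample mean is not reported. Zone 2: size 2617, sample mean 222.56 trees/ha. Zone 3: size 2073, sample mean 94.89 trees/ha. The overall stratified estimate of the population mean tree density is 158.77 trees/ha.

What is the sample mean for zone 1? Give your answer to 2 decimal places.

88.04

Σ Nₕx̄ₕ = N·μ, so 488·x̄_1 = 5178·158.77 − (2617·222.56 + 2073·94.89).
= 822111.06 − 779146.49 = 42964.57.
x̄_1 = 42964.57 / 488 = 88.0422... → 88.04.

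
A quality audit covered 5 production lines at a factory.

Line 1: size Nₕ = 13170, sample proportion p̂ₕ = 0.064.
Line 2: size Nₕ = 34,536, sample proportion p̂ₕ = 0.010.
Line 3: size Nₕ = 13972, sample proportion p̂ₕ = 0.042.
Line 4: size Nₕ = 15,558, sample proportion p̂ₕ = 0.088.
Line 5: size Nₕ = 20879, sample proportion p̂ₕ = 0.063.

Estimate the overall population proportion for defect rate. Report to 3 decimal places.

N = 13170 + 34536 + 13972 + 15558 + 20879 = 98115.
Overall proportion = Σ (Nₕ/N)·p̂ₕ.
Σ Nₕp̂ₕ = 842.88 + 345.36 + 586.824 + 1369.104 + 1315.377 = 4459.545.
4459.545 / 98115 = 0.04545... → 0.045.

0.045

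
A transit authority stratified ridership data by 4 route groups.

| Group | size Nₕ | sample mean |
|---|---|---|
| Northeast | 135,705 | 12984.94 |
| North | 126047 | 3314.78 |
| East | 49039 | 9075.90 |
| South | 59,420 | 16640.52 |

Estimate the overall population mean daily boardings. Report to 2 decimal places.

x̄_st = (Σ Nₕx̄ₕ) / (Σ Nₕ) = (135705·12984.94 + 126047·3314.78 + 49039·9075.90 + 59420·16640.52) / 370211
= 3613792115.86 / 370211 = 9761.4391... → 9761.44.

9761.44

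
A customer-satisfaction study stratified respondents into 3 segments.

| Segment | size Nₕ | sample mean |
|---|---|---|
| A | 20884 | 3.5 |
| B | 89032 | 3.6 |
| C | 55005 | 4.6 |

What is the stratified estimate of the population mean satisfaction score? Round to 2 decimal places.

3.92

N = 164921; weights Wₕ = Nₕ/N = (0.1266, 0.5398, 0.3335).
x̄_st = Σ Wₕ·x̄ₕ = 0.1266·3.5 + 0.5398·3.6 + 0.3335·4.6 ≈ 3.9209...
→ 3.92.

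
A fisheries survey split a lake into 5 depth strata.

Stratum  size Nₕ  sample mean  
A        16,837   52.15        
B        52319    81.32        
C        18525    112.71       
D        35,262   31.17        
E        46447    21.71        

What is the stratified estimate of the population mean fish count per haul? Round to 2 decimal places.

N = 169390; weights Wₕ = Nₕ/N = (0.0994, 0.3089, 0.1094, 0.2082, 0.2742).
x̄_st = Σ Wₕ·x̄ₕ = 0.0994·52.15 + 0.3089·81.32 + 0.1094·112.71 + 0.2082·31.17 + 0.2742·21.71 ≈ 55.0686...
→ 55.07.

55.07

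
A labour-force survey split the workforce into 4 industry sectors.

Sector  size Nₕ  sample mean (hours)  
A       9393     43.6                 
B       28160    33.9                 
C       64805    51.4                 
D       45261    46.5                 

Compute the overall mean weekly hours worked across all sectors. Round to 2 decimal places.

N = 9393 + 28160 + 64805 + 45261 = 147619.
Overall mean = Σ (Nₕ/N)·x̄ₕ — weight by population share, not a simple average.
Σ Nₕx̄ₕ = 9393·43.6 + 28160·33.9 + 64805·51.4 + 45261·46.5 = 409534.8 + 954624 + 3330977 + 2104636.5 = 6799772.3.
Divide by N: 6799772.3 / 147619 = 46.0630... → 46.06.

46.06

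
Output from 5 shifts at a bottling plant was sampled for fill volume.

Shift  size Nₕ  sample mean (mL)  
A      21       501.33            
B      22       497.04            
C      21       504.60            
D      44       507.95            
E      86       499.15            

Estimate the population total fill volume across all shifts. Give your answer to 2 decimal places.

97336.11

Estimate total by summing Nₕ·x̄ₕ over strata.
21·501.33 + 22·497.04 + 21·504.60 + 44·507.95 + 86·499.15 = 10527.93 + 10934.88 + 10596.6 + 22349.8 + 42926.9 = 97336.11.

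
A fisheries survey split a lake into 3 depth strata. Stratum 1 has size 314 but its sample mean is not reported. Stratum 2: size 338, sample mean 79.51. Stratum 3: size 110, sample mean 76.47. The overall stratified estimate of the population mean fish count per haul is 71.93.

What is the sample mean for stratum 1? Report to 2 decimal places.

N = 314 + 338 + 110 = 762.
Overall total = μ·N = 71.93·762 = 54810.66.
Subtract the known strata: 338·79.51 + 110·76.47 = 35286.08.
Remaining total for stratum 1: 54810.66 − 35286.08 = 19524.58.
Divide by its size: 19524.58 / 314 = 62.1802... → 62.18.

62.18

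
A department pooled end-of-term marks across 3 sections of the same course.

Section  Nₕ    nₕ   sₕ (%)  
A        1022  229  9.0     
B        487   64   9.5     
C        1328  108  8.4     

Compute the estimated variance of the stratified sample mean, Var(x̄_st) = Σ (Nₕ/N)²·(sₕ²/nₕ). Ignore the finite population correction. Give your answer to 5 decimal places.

0.23061

N = 2837. Term for each stratum: Wₕ²sₕ²/nₕ.
Var(x̄_st) = 0.04590211 + 0.04155339 + 0.14315690 = 0.23061241 → 0.23061.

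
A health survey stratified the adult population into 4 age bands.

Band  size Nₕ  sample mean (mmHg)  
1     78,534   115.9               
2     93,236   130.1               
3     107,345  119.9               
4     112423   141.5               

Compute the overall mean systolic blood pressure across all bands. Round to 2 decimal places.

x̄_st = (Σ Nₕx̄ₕ) / (Σ Nₕ) = (78534·115.9 + 93236·130.1 + 107345·119.9 + 112423·141.5) / 391538
= 50010614.2 / 391538 = 127.7286... → 127.73.

127.73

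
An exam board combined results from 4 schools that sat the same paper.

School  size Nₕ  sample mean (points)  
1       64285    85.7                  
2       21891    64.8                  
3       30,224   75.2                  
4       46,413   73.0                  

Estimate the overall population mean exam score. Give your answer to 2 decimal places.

77.32

x̄_st = (Σ Nₕx̄ₕ) / (Σ Nₕ) = (64285·85.7 + 21891·64.8 + 30224·75.2 + 46413·73.0) / 162813
= 12588755.1 / 162813 = 77.3203... → 77.32.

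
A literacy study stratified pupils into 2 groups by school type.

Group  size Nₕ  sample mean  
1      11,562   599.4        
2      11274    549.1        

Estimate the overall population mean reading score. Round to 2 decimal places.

N = 22836; weights Wₕ = Nₕ/N = (0.5063, 0.4937).
x̄_st = Σ Wₕ·x̄ₕ = 0.5063·599.4 + 0.4937·549.1 ≈ 574.5672...
→ 574.57.

574.57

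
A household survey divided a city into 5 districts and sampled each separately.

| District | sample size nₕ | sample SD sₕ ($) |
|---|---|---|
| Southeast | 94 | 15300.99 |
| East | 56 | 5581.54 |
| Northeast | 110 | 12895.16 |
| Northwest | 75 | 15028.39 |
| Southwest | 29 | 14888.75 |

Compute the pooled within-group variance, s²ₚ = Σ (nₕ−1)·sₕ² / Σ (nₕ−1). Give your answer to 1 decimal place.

Degrees of freedom: 93 + 55 + 109 + 74 + 28 = 359.
Σ(nₕ−1)sₕ² = 93·234120294.9801 + 55·31153588.7716 + 109·166285151.4256 + 74·225852505.9921 + 28·221674876.5625 = 64531698308.1431.
s²ₚ = 64531698308.1431 / 359 = 179754034.285... → 179754034.3.

179754034.3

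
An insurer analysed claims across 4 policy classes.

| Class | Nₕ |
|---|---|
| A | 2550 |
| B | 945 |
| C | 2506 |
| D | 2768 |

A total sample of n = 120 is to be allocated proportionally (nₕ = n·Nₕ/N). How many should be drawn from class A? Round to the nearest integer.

35

Share of class A = 2550/8769 = 0.29080.
Allocate 120 × 0.29080 = 34.896... → 35.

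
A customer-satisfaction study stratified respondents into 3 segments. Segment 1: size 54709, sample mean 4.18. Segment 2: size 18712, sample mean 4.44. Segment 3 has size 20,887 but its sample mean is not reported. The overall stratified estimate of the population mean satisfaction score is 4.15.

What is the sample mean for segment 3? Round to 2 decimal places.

3.81

Σ Nₕx̄ₕ = N·μ, so 20887·x̄_3 = 94308·4.15 − (54709·4.18 + 18712·4.44).
= 391378.2 − 311764.9 = 79613.3.
x̄_3 = 79613.3 / 20887 = 3.8116... → 3.81.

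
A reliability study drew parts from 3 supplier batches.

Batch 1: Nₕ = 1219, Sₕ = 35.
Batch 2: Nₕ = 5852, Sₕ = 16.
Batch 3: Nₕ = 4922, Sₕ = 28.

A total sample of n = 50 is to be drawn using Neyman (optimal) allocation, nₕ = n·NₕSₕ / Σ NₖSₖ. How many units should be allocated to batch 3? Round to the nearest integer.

1: NₕSₕ = 1219·35 = 42665
2: NₕSₕ = 5852·16 = 93632
3: NₕSₕ = 4922·28 = 137816
Σ NₕSₕ = 274113.
n_3 = 50·137816/274113 = 25.139... → 25.

25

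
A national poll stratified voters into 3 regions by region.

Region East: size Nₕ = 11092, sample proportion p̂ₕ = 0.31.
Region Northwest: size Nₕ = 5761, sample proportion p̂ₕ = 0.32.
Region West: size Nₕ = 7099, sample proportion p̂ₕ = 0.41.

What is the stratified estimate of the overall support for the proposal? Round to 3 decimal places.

0.342

Wₕ = Nₕ/N with N = 23952: 0.4631, 0.2405, 0.2964.
p̂_st = 0.4631·0.31 + 0.2405·0.32 + 0.2964·0.41 ≈ 0.34204... → 0.342.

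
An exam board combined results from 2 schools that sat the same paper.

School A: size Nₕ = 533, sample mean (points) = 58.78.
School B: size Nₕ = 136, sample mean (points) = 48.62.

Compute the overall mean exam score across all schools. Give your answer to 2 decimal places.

N = 533 + 136 = 669.
Overall mean = Σ (Nₕ/N)·x̄ₕ — weight by population share, not a simple average.
Σ Nₕx̄ₕ = 533·58.78 + 136·48.62 = 31329.74 + 6612.32 = 37942.06.
Divide by N: 37942.06 / 669 = 56.7146... → 56.71.

56.71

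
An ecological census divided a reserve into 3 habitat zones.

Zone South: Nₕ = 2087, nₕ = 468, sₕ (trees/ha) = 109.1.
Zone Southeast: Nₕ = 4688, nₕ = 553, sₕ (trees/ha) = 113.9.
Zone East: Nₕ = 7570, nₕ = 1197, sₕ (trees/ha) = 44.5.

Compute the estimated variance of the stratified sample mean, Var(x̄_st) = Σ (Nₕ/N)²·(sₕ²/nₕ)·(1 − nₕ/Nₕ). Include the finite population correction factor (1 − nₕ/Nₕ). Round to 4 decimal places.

N = 14345. Term for each stratum: Wₕ²sₕ²/nₕ·(1−nₕ/Nₕ).
Var(x̄_st) = 0.4176109 + 2.2099596 + 0.3878507 = 3.0154212 → 3.0154.

3.0154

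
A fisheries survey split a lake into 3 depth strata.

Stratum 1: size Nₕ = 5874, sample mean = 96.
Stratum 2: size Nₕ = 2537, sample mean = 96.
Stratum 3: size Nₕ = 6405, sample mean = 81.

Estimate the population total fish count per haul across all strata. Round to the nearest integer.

Population total = Σ Nₕ·x̄ₕ (each stratum's size times its mean).
5874·96 + 2537·96 + 6405·81 = 563904 + 243552 + 518805 = 1326261.

1326261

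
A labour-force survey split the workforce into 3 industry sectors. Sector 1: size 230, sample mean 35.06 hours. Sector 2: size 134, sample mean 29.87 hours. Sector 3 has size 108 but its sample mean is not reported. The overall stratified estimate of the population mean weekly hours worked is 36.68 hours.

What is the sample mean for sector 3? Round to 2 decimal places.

Σ Nₕx̄ₕ = N·μ, so 108·x̄_3 = 472·36.68 − (230·35.06 + 134·29.87).
= 17312.96 − 12066.38 = 5246.58.
x̄_3 = 5246.58 / 108 = 48.5794... → 48.58.

48.58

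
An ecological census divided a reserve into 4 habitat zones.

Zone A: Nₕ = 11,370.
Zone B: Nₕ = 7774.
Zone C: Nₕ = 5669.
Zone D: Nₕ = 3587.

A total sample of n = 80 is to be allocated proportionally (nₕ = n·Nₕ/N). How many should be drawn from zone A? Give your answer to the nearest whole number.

N = 11370 + 7774 + 5669 + 3587 = 28400.
n_A = 80·11370/28400 = 32.028... → 32.

32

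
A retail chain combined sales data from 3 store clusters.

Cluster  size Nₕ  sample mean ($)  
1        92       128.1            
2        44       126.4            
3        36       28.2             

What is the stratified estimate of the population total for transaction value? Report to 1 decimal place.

Estimate total by summing Nₕ·x̄ₕ over strata.
92·128.1 + 44·126.4 + 36·28.2 = 11785.2 + 5561.6 + 1015.2 = 18362.0.

18362.0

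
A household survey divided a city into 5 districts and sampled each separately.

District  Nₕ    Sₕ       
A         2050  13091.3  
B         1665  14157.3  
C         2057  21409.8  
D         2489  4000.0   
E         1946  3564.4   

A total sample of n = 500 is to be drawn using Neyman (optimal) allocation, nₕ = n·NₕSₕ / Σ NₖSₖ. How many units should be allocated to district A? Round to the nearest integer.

121

A: NₕSₕ = 2050·13091.3 = 26837165
B: NₕSₕ = 1665·14157.3 = 23571904.5
C: NₕSₕ = 2057·21409.8 = 44039958.6
D: NₕSₕ = 2489·4000.0 = 9956000
E: NₕSₕ = 1946·3564.4 = 6936322.4
Σ NₕSₕ = 111341350.5.
n_A = 500·26837165/111341350.5 = 120.518... → 121.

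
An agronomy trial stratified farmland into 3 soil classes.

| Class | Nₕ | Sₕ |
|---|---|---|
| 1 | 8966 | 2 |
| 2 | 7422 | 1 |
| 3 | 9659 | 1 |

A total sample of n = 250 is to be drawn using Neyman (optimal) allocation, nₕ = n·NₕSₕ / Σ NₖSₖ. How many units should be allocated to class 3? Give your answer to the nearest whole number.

69

1: NₕSₕ = 8966·2 = 17932
2: NₕSₕ = 7422·1 = 7422
3: NₕSₕ = 9659·1 = 9659
Σ NₕSₕ = 35013.
n_3 = 250·9659/35013 = 68.967... → 69.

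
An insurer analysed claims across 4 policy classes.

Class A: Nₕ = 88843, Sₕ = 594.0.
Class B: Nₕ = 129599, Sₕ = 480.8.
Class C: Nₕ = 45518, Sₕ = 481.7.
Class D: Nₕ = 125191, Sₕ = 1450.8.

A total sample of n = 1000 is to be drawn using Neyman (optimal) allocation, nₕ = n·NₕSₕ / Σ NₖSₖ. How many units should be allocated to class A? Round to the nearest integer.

166

Σ NₕSₕ = 88843·594.0 + 129599·480.8 + 45518·481.7 + 125191·1450.8 = 318637064.6.
Share for A: 52772742/318637064.6 = 0.16562.
n_A = 1000 × 0.16562 = 165.620... → 166.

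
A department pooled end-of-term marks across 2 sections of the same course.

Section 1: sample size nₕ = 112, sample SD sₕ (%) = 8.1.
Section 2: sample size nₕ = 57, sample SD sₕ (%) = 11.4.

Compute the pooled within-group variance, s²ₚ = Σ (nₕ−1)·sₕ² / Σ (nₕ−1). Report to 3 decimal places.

1: (112−1)·8.1² = 111·65.61 = 7282.71
2: (57−1)·11.4² = 56·129.96 = 7277.76
Numerator = 14560.47; denominator = Σ(nₕ−1) = 167.
s²ₚ = 14560.47/167 = 87.18844... → 87.188.

87.188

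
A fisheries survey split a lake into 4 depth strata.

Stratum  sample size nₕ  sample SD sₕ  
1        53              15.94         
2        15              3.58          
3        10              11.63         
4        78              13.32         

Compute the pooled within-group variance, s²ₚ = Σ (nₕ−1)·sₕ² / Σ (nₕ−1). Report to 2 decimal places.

185.99

Degrees of freedom: 52 + 14 + 9 + 77 = 152.
Σ(nₕ−1)sₕ² = 52·254.0836 + 14·12.8164 + 9·135.2569 + 77·177.4224 = 28270.6137.
s²ₚ = 28270.6137 / 152 = 185.9909... → 185.99.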